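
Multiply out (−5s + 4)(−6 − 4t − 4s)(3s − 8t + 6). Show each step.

162s^2 − 40st + 12s − 100s^2t − 160st^2 + 60s^3 + 96t − 144 + 128t^2

(−5s + 4)(−6 − 4t − 4s)(3s − 8t + 6)
= (30s + 20st + 20s^2 − 24 − 16t − 16s)(3s − 8t + 6)    [distributive law]
= (14s + 20st + 20s^2 − 24 − 16t)(3s − 8t + 6)    [combine like terms]
= 42s^2 − 112st + 84s + 60s^2t − 160st^2 + 120st + 60s^3 − 160s^2t + 120s^2 − 72s + 192t − 144 − 48st + 128t^2 − 96t    [distributive law]
= 162s^2 − 40st + 12s − 100s^2t − 160st^2 + 60s^3 + 96t − 144 + 128t^2    [combine like terms]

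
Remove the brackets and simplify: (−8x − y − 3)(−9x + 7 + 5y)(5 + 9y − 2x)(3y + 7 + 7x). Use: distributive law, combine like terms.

3620x²y + 2205x² + 1918x³ + 247x²y² + 4538x³y − 1008x⁴ − 5006xy − 1456x − 4560xy² − 1122xy³ − 2458y² − 2408y − 984y³ − 135y⁴ − 735

(−8x − y − 3)(−9x + 7 + 5y)(5 + 9y − 2x)(3y + 7 + 7x)
= (72x² − 56x − 40xy + 9xy − 7y − 5y² + 27x − 21 − 15y)(5 + 9y − 2x)(3y + 7 + 7x)    [distributive law]
= (72x² − 29x − 31xy − 22y − 5y² − 21)(5 + 9y − 2x)(3y + 7 + 7x)    [combine like terms]
= (360x² + 648x²y − 144x³ − 145x − 261xy + 58x² − 155xy − 279xy² + 62x²y − 110y − 198y² + 44xy − 25y² − 45y³ + 10xy² − 105 − 189y + 42x)(3y + 7 + 7x)    [distributive law]
= (418x² + 710x²y − 144x³ − 103x − 372xy − 269xy² − 299y − 223y² − 45y³ − 105)(3y + 7 + 7x)    [combine like terms]
= 1254x²y + 2926x² + 2926x³ + 2130x²y² + 4970x²y + 4970x³y − 432x³y − 1008x³ − 1008x⁴ − 309xy − 721x − 721x² − 1116xy² − 2604xy − 2604x²y − 807xy³ − 1883xy² − 1883x²y² − 897y² − 2093y − 2093xy − 669y³ − 1561y² − 1561xy² − 135y⁴ − 315y³ − 315xy³ − 315y − 735 − 735x    [distributive law]
= 3620x²y + 2205x² + 1918x³ + 247x²y² + 4538x³y − 1008x⁴ − 5006xy − 1456x − 4560xy² − 1122xy³ − 2458y² − 2408y − 984y³ − 135y⁴ − 735    [combine like terms]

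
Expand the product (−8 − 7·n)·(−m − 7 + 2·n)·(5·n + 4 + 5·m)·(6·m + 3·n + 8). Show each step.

(−8 − 7·n)·(−m − 7 + 2·n)·(5·n + 4 + 5·m)·(6·m + 3·n + 8)
= (8·m + 56 − 16·n + 7·m·n + 49·n − 14·n^2)·(5·n + 4 + 5·m)·(6·m + 3·n + 8)    [distributive law]
= (8·m + 56 + 33·n + 7·m·n − 14·n^2)·(5·n + 4 + 5·m)·(6·m + 3·n + 8)    [combine like terms]
= (40·m·n + 32·m + 40·m^2 + 280·n + 224 + 280·m + 165·n^2 + 132·n + 165·m·n + 35·m·n^2 + 28·m·n + 35·m^2·n − 70·n^3 − 56·n^2 − 70·m·n^2)·(6·m + 3·n + 8)    [distributive law]
= (233·m·n + 312·m + 40·m^2 + 412·n + 224 + 109·n^2 − 35·m·n^2 + 35·m^2·n − 70·n^3)·(6·m + 3·n + 8)    [combine like terms]
= 1398·m^2·n + 699·m·n^2 + 1864·m·n + 1872·m^2 + 936·m·n + 2496·m + 240·m^3 + 120·m^2·n + 320·m^2 + 2472·m·n + 1236·n^2 + 3296·n + 1344·m + 672·n + 1792 + 654·m·n^2 + 327·n^3 + 872·n^2 − 210·m^2·n^2 − 105·m·n^3 − 280·m·n^2 + 210·m^3·n + 105·m^2·n^2 + 280·m^2·n − 420·m·n^3 − 210·n^4 − 560·n^3    [distributive law]
= 1798·m^2·n + 1073·m·n^2 + 5272·m·n + 2192·m^2 + 3840·m + 240·m^3 + 2108·n^2 + 3968·n + 1792 − 233·n^3 − 105·m^2·n^2 − 525·m·n^3 + 210·m^3·n − 210·n^4    [combine like terms]

1798·m^2·n + 1073·m·n^2 + 5272·m·n + 2192·m^2 + 3840·m + 240·m^3 + 2108·n^2 + 3968·n + 1792 − 233·n^3 − 105·m^2·n^2 − 525·m·n^3 + 210·m^3·n − 210·n^4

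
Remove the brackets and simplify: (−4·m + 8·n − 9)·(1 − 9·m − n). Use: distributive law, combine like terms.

(−4·m + 8·n − 9)·(1 − 9·m − n)
= −4·m + 36·m² + 4·m·n + 8·n − 72·m·n − 8·n² − 9 + 81·m + 9·n    [distributive law]
= 77·m + 36·m² − 68·m·n + 17·n − 8·n² − 9    [combine like terms]

77·m + 36·m² − 68·m·n + 17·n − 8·n² − 9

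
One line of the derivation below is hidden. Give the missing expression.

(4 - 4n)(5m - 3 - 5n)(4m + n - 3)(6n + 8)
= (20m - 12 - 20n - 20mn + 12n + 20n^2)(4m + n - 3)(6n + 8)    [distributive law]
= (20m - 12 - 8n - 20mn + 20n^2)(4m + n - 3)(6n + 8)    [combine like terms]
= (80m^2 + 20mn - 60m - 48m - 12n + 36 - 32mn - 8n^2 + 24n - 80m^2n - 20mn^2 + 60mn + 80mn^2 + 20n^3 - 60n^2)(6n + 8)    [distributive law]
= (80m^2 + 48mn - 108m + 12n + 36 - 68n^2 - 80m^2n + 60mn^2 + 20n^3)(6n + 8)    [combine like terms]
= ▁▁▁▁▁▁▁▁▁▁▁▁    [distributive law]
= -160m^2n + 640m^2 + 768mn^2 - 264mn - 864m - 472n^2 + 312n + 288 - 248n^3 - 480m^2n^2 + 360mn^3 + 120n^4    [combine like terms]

Applying distributive law to the line above:

480m^2n + 640m^2 + 288mn^2 + 384mn - 648mn - 864m + 72n^2 + 96n + 216n + 288 - 408n^3 - 544n^2 - 480m^2n^2 - 640m^2n + 360mn^3 + 480mn^2 + 120n^4 + 160n^3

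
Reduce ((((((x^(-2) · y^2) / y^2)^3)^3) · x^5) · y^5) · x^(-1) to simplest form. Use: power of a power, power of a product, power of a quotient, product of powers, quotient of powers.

((((((x^(-2) · y^2) / y^2)^3)^3) · x^5) · y^5) · x^(-1)
= (((((x^(-2) · y^2) / y^2)^9) · x^5) · y^5) · x^(-1)    [power of a power]
= (((((x^(-2) · y^2)^9) / ((y^2)^9)) · x^5) · y^5) · x^(-1)    [power of a quotient]
= ((((((x^(-2))^9) · ((y^2)^9)) / ((y^2)^9)) · x^5) · y^5) · x^(-1)    [power of a product]
= ((((x^(-18) · ((y^2)^9)) / ((y^2)^9)) · x^5) · y^5) · x^(-1)    [power of a power]
= ((((x^(-18) · y^18) / ((y^2)^9)) · x^5) · y^5) · x^(-1)    [power of a power]
= ((((x^(-18) · y^18) / y^18) · x^5) · y^5) · x^(-1)    [power of a power]
= x^(-14)y^5    [quotient of powers; product of powers]

x^(-14)y^5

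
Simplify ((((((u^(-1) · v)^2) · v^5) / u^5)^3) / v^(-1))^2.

((((((u^(-1) · v)^2) · v^5) / u^5)^3) / v^(-1))^2
= ((((((u^(-1) · v)^2) · v^5) / u^5)^3)^2) / ((v^(-1))^2)    [power of a quotient]
= (((((u^(-1) · v)^2) · v^5) / u^5)^6) / ((v^(-1))^2)    [power of a power]
= (((((u^(-1) · v)^2) · v^5)^6) / ((u^5)^6)) / ((v^(-1))^2)    [power of a quotient]
= (((((u^(-1) · v)^2)^6) · ((v^5)^6)) / ((u^5)^6)) / ((v^(-1))^2)    [power of a product]
= ((((u^(-1) · v)^12) · ((v^5)^6)) / ((u^5)^6)) / ((v^(-1))^2)    [power of a power]
= (((((u^(-1))^12) · (v^12)) · ((v^5)^6)) / ((u^5)^6)) / ((v^(-1))^2)    [power of a product]
= (((u^(-12) · (v^12)) · ((v^5)^6)) / ((u^5)^6)) / ((v^(-1))^2)    [power of a power]
= (((u^(-12) · v^12) · v^30) / ((u^5)^6)) / ((v^(-1))^2)    [power of a power]
= (((u^(-12) · v^12) · v^30) / u^30) / ((v^(-1))^2)    [power of a power]
= (((u^(-12) · v^12) · v^30) / u^30) / v^(-2)    [power of a power]
= u^(-42)·v^44    [quotient of powers; product of powers]

u^(-42)·v^44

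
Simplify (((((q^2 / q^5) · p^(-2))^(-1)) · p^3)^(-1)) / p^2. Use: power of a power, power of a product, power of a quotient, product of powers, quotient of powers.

(((((q^2 / q^5) · p^(-2))^(-1)) · p^3)^(-1)) / p^2
= (((((q^2 / q^5) · p^(-2))^(-1))^(-1)) · ((p^3)^(-1))) / p^2    [power of a product]
= ((((q^2 / q^5) · p^(-2))^1) · ((p^3)^(-1))) / p^2    [power of a power]
= ((((q^2 / q^5)^1) · ((p^(-2))^1)) · ((p^3)^(-1))) / p^2    [power of a product]
= (((((q^2)^1) / ((q^5)^1)) · ((p^(-2))^1)) · ((p^3)^(-1))) / p^2    [power of a quotient]
= (((q^2 / ((q^5)^1)) · ((p^(-2))^1)) · ((p^3)^(-1))) / p^2    [power of a power]
= (((q^2 / q^5) · ((p^(-2))^1)) · ((p^3)^(-1))) / p^2    [power of a power]
= ((q^(-3) · ((p^(-2))^1)) · ((p^3)^(-1))) / p^2    [quotient of powers]
= ((q^(-3) · p^(-2)) · ((p^3)^(-1))) / p^2    [power of a power]
= ((q^(-3) · p^(-2)) · p^(-3)) / p^2    [power of a power]
= p^(-7)q^(-3)    [quotient of powers; product of powers]

p^(-7)q^(-3)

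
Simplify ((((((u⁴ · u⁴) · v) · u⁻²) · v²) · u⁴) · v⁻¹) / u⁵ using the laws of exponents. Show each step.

((((((u⁴ · u⁴) · v) · u⁻²) · v²) · u⁴) · v⁻¹) / u⁵
= (((((u⁸ · v) · u⁻²) · v²) · u⁴) · v⁻¹) / u⁵    [product of powers]
= u⁵v²    [quotient of powers; product of powers]

u⁵v²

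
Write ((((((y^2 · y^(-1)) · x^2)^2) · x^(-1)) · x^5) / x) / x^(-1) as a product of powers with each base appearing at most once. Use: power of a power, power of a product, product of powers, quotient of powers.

((((((y^2 · y^(-1)) · x^2)^2) · x^(-1)) · x^5) / x) / x^(-1)
= ((((((y^2 · y^(-1))^2) · ((x^2)^2)) · x^(-1)) · x^5) / x) / x^(-1)    [power of a product]
= (((((((y^2)^2) · ((y^(-1))^2)) · ((x^2)^2)) · x^(-1)) · x^5) / x) / x^(-1)    [power of a product]
= (((((y^4 · ((y^(-1))^2)) · ((x^2)^2)) · x^(-1)) · x^5) / x) / x^(-1)    [power of a power]
= (((((y^4 · y^(-2)) · ((x^2)^2)) · x^(-1)) · x^5) / x) / x^(-1)    [power of a power]
= ((((y^2 · ((x^2)^2)) · x^(-1)) · x^5) / x) / x^(-1)    [product of powers]
= ((((y^2 · x^4) · x^(-1)) · x^5) / x) / x^(-1)    [power of a power]
= x^8y^2    [quotient of powers; product of powers]

x^8y^2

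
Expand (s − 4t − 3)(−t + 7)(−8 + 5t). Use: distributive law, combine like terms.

(s − 4t − 3)(−t + 7)(−8 + 5t)
= (−st + 7s + 4t² − 28t + 3t − 21)(−8 + 5t)    [distributive law]
= (−st + 7s + 4t² − 25t − 21)(−8 + 5t)    [combine like terms]
= 8st − 5st² − 56s + 35st − 32t² + 20t³ + 200t − 125t² + 168 − 105t    [distributive law]
= 43st − 5st² − 56s − 157t² + 20t³ + 95t + 168    [combine like terms]

43st − 5st² − 56s − 157t² + 20t³ + 95t + 168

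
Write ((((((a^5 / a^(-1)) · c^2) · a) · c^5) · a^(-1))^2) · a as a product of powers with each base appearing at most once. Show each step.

a^13c^14

((((((a^5 / a^(-1)) · c^2) · a) · c^5) · a^(-1))^2) · a
= ((((((a^5 / a^(-1)) · c^2) · a) · c^5)^2) · ((a^(-1))^2)) · a    [power of a product]
= ((((((a^5 / a^(-1)) · c^2) · a)^2) · ((c^5)^2)) · ((a^(-1))^2)) · a    [power of a product]
= ((((((a^5 / a^(-1)) · c^2)^2) · (a^2)) · ((c^5)^2)) · ((a^(-1))^2)) · a    [power of a product]
= ((((((a^5 / a^(-1))^2) · ((c^2)^2)) · (a^2)) · ((c^5)^2)) · ((a^(-1))^2)) · a    [power of a product]
= (((((((a^5)^2) / ((a^(-1))^2)) · ((c^2)^2)) · (a^2)) · ((c^5)^2)) · ((a^(-1))^2)) · a    [power of a quotient]
= (((((a^10 / ((a^(-1))^2)) · ((c^2)^2)) · (a^2)) · ((c^5)^2)) · ((a^(-1))^2)) · a    [power of a power]
= (((((a^10 / a^(-2)) · ((c^2)^2)) · (a^2)) · ((c^5)^2)) · ((a^(-1))^2)) · a    [power of a power]
= ((((a^12 · ((c^2)^2)) · (a^2)) · ((c^5)^2)) · ((a^(-1))^2)) · a    [quotient of powers]
= ((((a^12 · c^4) · (a^2)) · ((c^5)^2)) · ((a^(-1))^2)) · a    [power of a power]
= ((((a^12 · c^4) · a^2) · c^10) · ((a^(-1))^2)) · a    [power of a power]
= ((((a^12 · c^4) · a^2) · c^10) · a^(-2)) · a    [power of a power]
= a^13c^14    [product of powers]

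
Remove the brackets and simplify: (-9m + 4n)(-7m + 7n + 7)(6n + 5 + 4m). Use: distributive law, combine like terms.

(-9m + 4n)(-7m + 7n + 7)(6n + 5 + 4m)
= (63m^2 - 63mn - 63m - 28mn + 28n^2 + 28n)(6n + 5 + 4m)    [distributive law]
= (63m^2 - 91mn - 63m + 28n^2 + 28n)(6n + 5 + 4m)    [combine like terms]
= 378m^2n + 315m^2 + 252m^3 - 546mn^2 - 455mn - 364m^2n - 378mn - 315m - 252m^2 + 168n^3 + 140n^2 + 112mn^2 + 168n^2 + 140n + 112mn    [distributive law]
= 14m^2n + 63m^2 + 252m^3 - 434mn^2 - 721mn - 315m + 168n^3 + 308n^2 + 140n    [combine like terms]

14m^2n + 63m^2 + 252m^3 - 434mn^2 - 721mn - 315m + 168n^3 + 308n^2 + 140n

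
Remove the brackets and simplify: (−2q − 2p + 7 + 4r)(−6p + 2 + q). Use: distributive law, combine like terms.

10pq + 3q − 2q² + 12p² − 46p + 14 − 24pr + 8r + 4qr

(−2q − 2p + 7 + 4r)(−6p + 2 + q)
= 12pq − 4q − 2q² + 12p² − 4p − 2pq − 42p + 14 + 7q − 24pr + 8r + 4qr    [distributive law]
= 10pq + 3q − 2q² + 12p² − 46p + 14 − 24pr + 8r + 4qr    [combine like terms]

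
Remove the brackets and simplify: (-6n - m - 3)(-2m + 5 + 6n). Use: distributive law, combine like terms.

6mn - 48n - 36n^2 + 2m^2 + m - 15

(-6n - m - 3)(-2m + 5 + 6n)
= 12mn - 30n - 36n^2 + 2m^2 - 5m - 6mn + 6m - 15 - 18n    [distributive law]
= 6mn - 48n - 36n^2 + 2m^2 + m - 15    [combine like terms]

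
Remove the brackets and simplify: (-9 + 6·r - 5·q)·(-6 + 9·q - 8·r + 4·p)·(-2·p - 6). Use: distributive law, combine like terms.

108·p - 324 + 222·p·q + 306·q - 216·p·r - 216·r + 72·p² - 188·p·q·r - 564·q·r + 96·p·r² + 288·r² - 48·p²·r + 90·p·q² + 270·q² + 40·p²·q

(-9 + 6·r - 5·q)·(-6 + 9·q - 8·r + 4·p)·(-2·p - 6)
= (54 - 81·q + 72·r - 36·p - 36·r + 54·q·r - 48·r² + 24·p·r + 30·q - 45·q² + 40·q·r - 20·p·q)·(-2·p - 6)    [distributive law]
= (54 - 51·q + 36·r - 36·p + 94·q·r - 48·r² + 24·p·r - 45·q² - 20·p·q)·(-2·p - 6)    [combine like terms]
= -108·p - 324 + 102·p·q + 306·q - 72·p·r - 216·r + 72·p² + 216·p - 188·p·q·r - 564·q·r + 96·p·r² + 288·r² - 48·p²·r - 144·p·r + 90·p·q² + 270·q² + 40·p²·q + 120·p·q    [distributive law]
= 108·p - 324 + 222·p·q + 306·q - 216·p·r - 216·r + 72·p² - 188·p·q·r - 564·q·r + 96·p·r² + 288·r² - 48·p²·r + 90·p·q² + 270·q² + 40·p²·q    [combine like terms]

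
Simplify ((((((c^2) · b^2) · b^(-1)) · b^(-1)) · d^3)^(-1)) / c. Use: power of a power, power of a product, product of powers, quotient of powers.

((((((c^2) · b^2) · b^(-1)) · b^(-1)) · d^3)^(-1)) / c
= ((((((c^2) · b^2) · b^(-1)) · b^(-1))^(-1)) · ((d^3)^(-1))) / c    [power of a product]
= ((((((c^2) · b^2) · b^(-1))^(-1)) · ((b^(-1))^(-1))) · ((d^3)^(-1))) / c    [power of a product]
= ((((((c^2) · b^2)^(-1)) · ((b^(-1))^(-1))) · ((b^(-1))^(-1))) · ((d^3)^(-1))) / c    [power of a product]
= ((((((c^2)^(-1)) · ((b^2)^(-1))) · ((b^(-1))^(-1))) · ((b^(-1))^(-1))) · ((d^3)^(-1))) / c    [power of a product]
= (((((c^(-2)) · ((b^2)^(-1))) · ((b^(-1))^(-1))) · ((b^(-1))^(-1))) · ((d^3)^(-1))) / c    [power of a power]
= ((((c^(-2) · b^(-2)) · ((b^(-1))^(-1))) · ((b^(-1))^(-1))) · ((d^3)^(-1))) / c    [power of a power]
= ((((c^(-2) · b^(-2)) · b) · ((b^(-1))^(-1))) · ((d^3)^(-1))) / c    [power of a power]
= ((((c^(-2) · b^(-2)) · b) · b) · ((d^3)^(-1))) / c    [power of a power]
= ((((c^(-2) · b^(-2)) · b) · b) · d^(-3)) / c    [power of a power]
= c^(-3)d^(-3)    [quotient of powers; product of powers]

c^(-3)d^(-3)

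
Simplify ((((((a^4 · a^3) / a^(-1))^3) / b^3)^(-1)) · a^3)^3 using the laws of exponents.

((((((a^4 · a^3) / a^(-1))^3) / b^3)^(-1)) · a^3)^3
= ((((((a^4 · a^3) / a^(-1))^3) / b^3)^(-1))^3) · ((a^3)^3)    [power of a product]
= (((((a^4 · a^3) / a^(-1))^3) / b^3)^(-3)) · ((a^3)^3)    [power of a power]
= (((((a^4 · a^3) / a^(-1))^3)^(-3)) / ((b^3)^(-3))) · ((a^3)^3)    [power of a quotient]
= ((((a^4 · a^3) / a^(-1))^(-9)) / ((b^3)^(-3))) · ((a^3)^3)    [power of a power]
= ((((a^4 · a^3)^(-9)) / ((a^(-1))^(-9))) / ((b^3)^(-3))) · ((a^3)^3)    [power of a quotient]
= (((((a^4)^(-9)) · ((a^3)^(-9))) / ((a^(-1))^(-9))) / ((b^3)^(-3))) · ((a^3)^3)    [power of a product]
= (((a^(-36) · ((a^3)^(-9))) / ((a^(-1))^(-9))) / ((b^3)^(-3))) · ((a^3)^3)    [power of a power]
= (((a^(-36) · a^(-27)) / ((a^(-1))^(-9))) / ((b^3)^(-3))) · ((a^3)^3)    [power of a power]
= ((a^(-63) / ((a^(-1))^(-9))) / ((b^3)^(-3))) · ((a^3)^3)    [product of powers]
= ((a^(-63) / a^9) / ((b^3)^(-3))) · ((a^3)^3)    [power of a power]
= (a^(-72) / ((b^3)^(-3))) · ((a^3)^3)    [quotient of powers]
= (a^(-72) / b^(-9)) · ((a^3)^3)    [power of a power]
= (a^(-72) / b^(-9)) · a^9    [power of a power]
= a^(-63)b^9    [quotient of powers; product of powers]

a^(-63)b^9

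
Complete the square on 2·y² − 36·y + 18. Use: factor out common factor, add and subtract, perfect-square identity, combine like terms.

2(y − 9)² − 144

2·y² − 36·y + 18
= 2(y² − 18·y) + 18    [factor out 2 from the y-terms]
= 2(y² − 18·y + 81 − 81) + 18    [add and subtract 81 inside the bracket]
= 2(y − 9)² − 162 + 18    [perfect-square identity]
= 2(y − 9)² − 144    [combine constants]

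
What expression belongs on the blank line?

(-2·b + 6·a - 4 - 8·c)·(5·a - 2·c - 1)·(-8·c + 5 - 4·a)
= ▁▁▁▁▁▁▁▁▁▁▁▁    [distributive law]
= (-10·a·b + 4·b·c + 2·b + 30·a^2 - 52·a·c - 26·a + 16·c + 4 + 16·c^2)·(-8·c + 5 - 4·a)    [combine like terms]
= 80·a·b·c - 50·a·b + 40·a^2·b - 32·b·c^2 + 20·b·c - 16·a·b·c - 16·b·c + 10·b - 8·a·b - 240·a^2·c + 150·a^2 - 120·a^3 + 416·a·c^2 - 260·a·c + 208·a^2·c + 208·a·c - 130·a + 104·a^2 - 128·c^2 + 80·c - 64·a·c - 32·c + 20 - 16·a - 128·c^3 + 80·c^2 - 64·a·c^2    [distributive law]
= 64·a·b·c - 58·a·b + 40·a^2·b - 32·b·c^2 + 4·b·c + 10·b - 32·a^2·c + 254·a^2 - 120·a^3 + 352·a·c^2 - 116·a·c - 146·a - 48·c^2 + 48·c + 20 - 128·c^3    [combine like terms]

Applying distributive law to the line above:

(-10·a·b + 4·b·c + 2·b + 30·a^2 - 12·a·c - 6·a - 20·a + 8·c + 4 - 40·a·c + 16·c^2 + 8·c)·(-8·c + 5 - 4·a)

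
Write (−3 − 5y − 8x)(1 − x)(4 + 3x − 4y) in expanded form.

(−3 − 5y − 8x)(1 − x)(4 + 3x − 4y)
= (−3 + 3x − 5y + 5xy − 8x + 8x^2)(4 + 3x − 4y)    [distributive law]
= (−3 − 5x − 5y + 5xy + 8x^2)(4 + 3x − 4y)    [combine like terms]
= −12 − 9x + 12y − 20x − 15x^2 + 20xy − 20y − 15xy + 20y^2 + 20xy + 15x^2y − 20xy^2 + 32x^2 + 24x^3 − 32x^2y    [distributive law]
= −12 − 29x − 8y + 17x^2 + 25xy + 20y^2 − 17x^2y − 20xy^2 + 24x^3    [combine like terms]

−12 − 29x − 8y + 17x^2 + 25xy + 20y^2 − 17x^2y − 20xy^2 + 24x^3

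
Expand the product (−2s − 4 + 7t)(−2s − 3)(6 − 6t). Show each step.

(−2s − 4 + 7t)(−2s − 3)(6 − 6t)
= (4s² + 6s + 8s + 12 − 14st − 21t)(6 − 6t)    [distributive law]
= (4s² + 14s + 12 − 14st − 21t)(6 − 6t)    [combine like terms]
= 24s² − 24s²t + 84s − 84st + 72 − 72t − 84st + 84st² − 126t + 126t²    [distributive law]
= 24s² − 24s²t + 84s − 168st + 72 − 198t + 84st² + 126t²    [combine like terms]

24s² − 24s²t + 84s − 168st + 72 − 198t + 84st² + 126t²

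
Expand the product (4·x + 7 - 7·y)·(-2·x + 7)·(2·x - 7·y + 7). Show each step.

(4·x + 7 - 7·y)·(-2·x + 7)·(2·x - 7·y + 7)
= (-8·x² + 28·x - 14·x + 49 + 14·x·y - 49·y)·(2·x - 7·y + 7)    [distributive law]
= (-8·x² + 14·x + 49 + 14·x·y - 49·y)·(2·x - 7·y + 7)    [combine like terms]
= -16·x³ + 56·x²·y - 56·x² + 28·x² - 98·x·y + 98·x + 98·x - 343·y + 343 + 28·x²·y - 98·x·y² + 98·x·y - 98·x·y + 343·y² - 343·y    [distributive law]
= -16·x³ + 84·x²·y - 28·x² - 98·x·y + 196·x - 686·y + 343 - 98·x·y² + 343·y²    [combine like terms]

-16·x³ + 84·x²·y - 28·x² - 98·x·y + 196·x - 686·y + 343 - 98·x·y² + 343·y²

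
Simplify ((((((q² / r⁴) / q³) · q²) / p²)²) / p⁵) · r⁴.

p⁻⁹·q²·r⁻⁴

((((((q² / r⁴) / q³) · q²) / p²)²) / p⁵) · r⁴
= ((((((q² / r⁴) / q³) · q²)²) / ((p²)²)) / p⁵) · r⁴    [power of a quotient]
= ((((((q² / r⁴) / q³)²) · ((q²)²)) / ((p²)²)) / p⁵) · r⁴    [power of a product]
= ((((((q² / r⁴)²) / ((q³)²)) · ((q²)²)) / ((p²)²)) / p⁵) · r⁴    [power of a quotient]
= (((((((q²)²) / ((r⁴)²)) / ((q³)²)) · ((q²)²)) / ((p²)²)) / p⁵) · r⁴    [power of a quotient]
= (((((q⁴ / ((r⁴)²)) / ((q³)²)) · ((q²)²)) / ((p²)²)) / p⁵) · r⁴    [power of a power]
= (((((q⁴ / r⁸) / ((q³)²)) · ((q²)²)) / ((p²)²)) / p⁵) · r⁴    [power of a power]
= (((((q⁴ / r⁸) / q⁶) · ((q²)²)) / ((p²)²)) / p⁵) · r⁴    [power of a power]
= (((((q⁴ / r⁸) / q⁶) · q⁴) / ((p²)²)) / p⁵) · r⁴    [power of a power]
= (((((q⁴ / r⁸) / q⁶) · q⁴) / p⁴) / p⁵) · r⁴    [power of a power]
= p⁻⁹·q²·r⁻⁴    [quotient of powers; product of powers]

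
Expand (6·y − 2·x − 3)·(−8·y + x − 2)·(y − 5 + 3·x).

−48·y^3 + 252·y^2 − 122·x·y^2 − 73·x·y + 64·x^2·y − 54·y + 13·x^2 − 6·x^3 + 13·x − 30

(6·y − 2·x − 3)·(−8·y + x − 2)·(y − 5 + 3·x)
= (−48·y^2 + 6·x·y − 12·y + 16·x·y − 2·x^2 + 4·x + 24·y − 3·x + 6)·(y − 5 + 3·x)    [distributive law]
= (−48·y^2 + 22·x·y + 12·y − 2·x^2 + x + 6)·(y − 5 + 3·x)    [combine like terms]
= −48·y^3 + 240·y^2 − 144·x·y^2 + 22·x·y^2 − 110·x·y + 66·x^2·y + 12·y^2 − 60·y + 36·x·y − 2·x^2·y + 10·x^2 − 6·x^3 + x·y − 5·x + 3·x^2 + 6·y − 30 + 18·x    [distributive law]
= −48·y^3 + 252·y^2 − 122·x·y^2 − 73·x·y + 64·x^2·y − 54·y + 13·x^2 − 6·x^3 + 13·x − 30    [combine like terms]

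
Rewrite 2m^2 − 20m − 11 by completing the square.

2(m − 5)^2 − 61

2m^2 − 20m − 11
= 2(m^2 − 10m) − 11    [factor out 2 from the m-terms]
= 2(m^2 − 10m + 25 − 25) − 11    [add and subtract 25 inside the bracket]
= 2(m − 5)^2 − 50 − 11    [perfect-square identity]
= 2(m − 5)^2 − 61    [combine constants]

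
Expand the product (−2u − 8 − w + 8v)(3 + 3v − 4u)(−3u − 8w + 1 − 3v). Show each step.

−70u^2 − 195uw + 98u − 116uv + 90u^2v + 301uvw + 42uv^2 − 24u^3 − 76u^2w + 189w − 24 + 72v + 24w^2 + 6vw + 24vw^2 − 183v^2w − 32uw^2 + 24v^2 − 72v^3

(−2u − 8 − w + 8v)(3 + 3v − 4u)(−3u − 8w + 1 − 3v)
= (−6u − 6uv + 8u^2 − 24 − 24v + 32u − 3w − 3vw + 4uw + 24v + 24v^2 − 32uv)(−3u − 8w + 1 − 3v)    [distributive law]
= (26u − 38uv + 8u^2 − 24 − 3w − 3vw + 4uw + 24v^2)(−3u − 8w + 1 − 3v)    [combine like terms]
= −78u^2 − 208uw + 26u − 78uv + 114u^2v + 304uvw − 38uv + 114uv^2 − 24u^3 − 64u^2w + 8u^2 − 24u^2v + 72u + 192w − 24 + 72v + 9uw + 24w^2 − 3w + 9vw + 9uvw + 24vw^2 − 3vw + 9v^2w − 12u^2w − 32uw^2 + 4uw − 12uvw − 72uv^2 − 192v^2w + 24v^2 − 72v^3    [distributive law]
= −70u^2 − 195uw + 98u − 116uv + 90u^2v + 301uvw + 42uv^2 − 24u^3 − 76u^2w + 189w − 24 + 72v + 24w^2 + 6vw + 24vw^2 − 183v^2w − 32uw^2 + 24v^2 − 72v^3    [combine like terms]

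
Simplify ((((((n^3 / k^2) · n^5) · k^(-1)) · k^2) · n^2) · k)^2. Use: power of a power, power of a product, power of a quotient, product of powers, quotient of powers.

n^20

((((((n^3 / k^2) · n^5) · k^(-1)) · k^2) · n^2) · k)^2
= ((((((n^3 / k^2) · n^5) · k^(-1)) · k^2) · n^2)^2) · (k^2)    [power of a product]
= ((((((n^3 / k^2) · n^5) · k^(-1)) · k^2)^2) · ((n^2)^2)) · (k^2)    [power of a product]
= ((((((n^3 / k^2) · n^5) · k^(-1))^2) · ((k^2)^2)) · ((n^2)^2)) · (k^2)    [power of a product]
= ((((((n^3 / k^2) · n^5)^2) · ((k^(-1))^2)) · ((k^2)^2)) · ((n^2)^2)) · (k^2)    [power of a product]
= ((((((n^3 / k^2)^2) · ((n^5)^2)) · ((k^(-1))^2)) · ((k^2)^2)) · ((n^2)^2)) · (k^2)    [power of a product]
= (((((((n^3)^2) / ((k^2)^2)) · ((n^5)^2)) · ((k^(-1))^2)) · ((k^2)^2)) · ((n^2)^2)) · (k^2)    [power of a quotient]
= (((((n^6 / ((k^2)^2)) · ((n^5)^2)) · ((k^(-1))^2)) · ((k^2)^2)) · ((n^2)^2)) · (k^2)    [power of a power]
= (((((n^6 / k^4) · ((n^5)^2)) · ((k^(-1))^2)) · ((k^2)^2)) · ((n^2)^2)) · (k^2)    [power of a power]
= (((((n^6 / k^4) · n^10) · ((k^(-1))^2)) · ((k^2)^2)) · ((n^2)^2)) · (k^2)    [power of a power]
= (((((n^6 / k^4) · n^10) · k^(-2)) · ((k^2)^2)) · ((n^2)^2)) · (k^2)    [power of a power]
= (((((n^6 / k^4) · n^10) · k^(-2)) · k^4) · ((n^2)^2)) · (k^2)    [power of a power]
= (((((n^6 / k^4) · n^10) · k^(-2)) · k^4) · n^4) · (k^2)    [power of a power]
= n^20    [quotient of powers; product of powers]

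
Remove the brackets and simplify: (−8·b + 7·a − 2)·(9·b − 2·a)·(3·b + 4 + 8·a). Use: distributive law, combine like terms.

(−8·b + 7·a − 2)·(9·b − 2·a)·(3·b + 4 + 8·a)
= (−72·b² + 16·a·b + 63·a·b − 14·a² − 18·b + 4·a)·(3·b + 4 + 8·a)    [distributive law]
= (−72·b² + 79·a·b − 14·a² − 18·b + 4·a)·(3·b + 4 + 8·a)    [combine like terms]
= −216·b³ − 288·b² − 576·a·b² + 237·a·b² + 316·a·b + 632·a²·b − 42·a²·b − 56·a² − 112·a³ − 54·b² − 72·b − 144·a·b + 12·a·b + 16·a + 32·a²    [distributive law]
= −216·b³ − 342·b² − 339·a·b² + 184·a·b + 590·a²·b − 24·a² − 112·a³ − 72·b + 16·a    [combine like terms]

−216·b³ − 342·b² − 339·a·b² + 184·a·b + 590·a²·b − 24·a² − 112·a³ − 72·b + 16·a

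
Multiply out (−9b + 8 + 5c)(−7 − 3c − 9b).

(−9b + 8 + 5c)(−7 − 3c − 9b)
= 63b + 27bc + 81b² − 56 − 24c − 72b − 35c − 15c² − 45bc    [distributive law]
= −9b − 18bc + 81b² − 56 − 59c − 15c²    [combine like terms]

−9b − 18bc + 81b² − 56 − 59c − 15c²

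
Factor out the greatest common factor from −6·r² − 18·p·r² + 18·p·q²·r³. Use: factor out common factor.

6·r²(−1 − 3·p + 3·p·q²·r)

−6·r² − 18·p·r² + 18·p·q²·r³
= 6(−r² − 3·p·r² + 3·p·q²·r³)    [factor out 6]
= 6·r²(−1 − 3·p + 3·p·q²·r)    [factor out r²]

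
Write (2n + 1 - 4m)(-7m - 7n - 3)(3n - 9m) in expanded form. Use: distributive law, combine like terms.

168mn^2 - 42m^2n - 42n^3 - 39n^2 + 132mn - 45m^2 - 9n + 27m - 252m^3

(2n + 1 - 4m)(-7m - 7n - 3)(3n - 9m)
= (-14mn - 14n^2 - 6n - 7m - 7n - 3 + 28m^2 + 28mn + 12m)(3n - 9m)    [distributive law]
= (14mn - 14n^2 - 13n + 5m - 3 + 28m^2)(3n - 9m)    [combine like terms]
= 42mn^2 - 126m^2n - 42n^3 + 126mn^2 - 39n^2 + 117mn + 15mn - 45m^2 - 9n + 27m + 84m^2n - 252m^3    [distributive law]
= 168mn^2 - 42m^2n - 42n^3 - 39n^2 + 132mn - 45m^2 - 9n + 27m - 252m^3    [combine like terms]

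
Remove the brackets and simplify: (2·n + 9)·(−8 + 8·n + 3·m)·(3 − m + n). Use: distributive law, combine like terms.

(2·n + 9)·(−8 + 8·n + 3·m)·(3 − m + n)
= (−16·n + 16·n^2 + 6·m·n − 72 + 72·n + 27·m)·(3 − m + n)    [distributive law]
= (56·n + 16·n^2 + 6·m·n − 72 + 27·m)·(3 − m + n)    [combine like terms]
= 168·n − 56·m·n + 56·n^2 + 48·n^2 − 16·m·n^2 + 16·n^3 + 18·m·n − 6·m^2·n + 6·m·n^2 − 216 + 72·m − 72·n + 81·m − 27·m^2 + 27·m·n    [distributive law]
= 96·n − 11·m·n + 104·n^2 − 10·m·n^2 + 16·n^3 − 6·m^2·n − 216 + 153·m − 27·m^2    [combine like terms]

96·n − 11·m·n + 104·n^2 − 10·m·n^2 + 16·n^3 − 6·m^2·n − 216 + 153·m − 27·m^2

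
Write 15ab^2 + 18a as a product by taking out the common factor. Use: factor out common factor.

3a(5b^2 + 6)

15ab^2 + 18a
= 3(5ab^2 + 6a)    [factor out 3]
= 3a(5b^2 + 6)    [factor out a]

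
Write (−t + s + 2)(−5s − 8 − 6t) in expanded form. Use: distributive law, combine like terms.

(−t + s + 2)(−5s − 8 − 6t)
= 5st + 8t + 6t² − 5s² − 8s − 6st − 10s − 16 − 12t    [distributive law]
= −st − 4t + 6t² − 5s² − 18s − 16    [combine like terms]

−st − 4t + 6t² − 5s² − 18s − 16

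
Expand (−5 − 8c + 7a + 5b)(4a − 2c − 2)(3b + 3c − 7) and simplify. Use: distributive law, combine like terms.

−242ab + 220ac + 238a + 118bc − 34c^2 − 152c + 100b − 70 − 78abc − 138ac^2 + 18bc^2 + 48c^3 + 84a^2b + 84a^2c − 196a^2 + 60ab^2 − 30b^2c − 30b^2

(−5 − 8c + 7a + 5b)(4a − 2c − 2)(3b + 3c − 7)
= (−20a + 10c + 10 − 32ac + 16c^2 + 16c + 28a^2 − 14ac − 14a + 20ab − 10bc − 10b)(3b + 3c − 7)    [distributive law]
= (−34a + 26c + 10 − 46ac + 16c^2 + 28a^2 + 20ab − 10bc − 10b)(3b + 3c − 7)    [combine like terms]
= −102ab − 102ac + 238a + 78bc + 78c^2 − 182c + 30b + 30c − 70 − 138abc − 138ac^2 + 322ac + 48bc^2 + 48c^3 − 112c^2 + 84a^2b + 84a^2c − 196a^2 + 60ab^2 + 60abc − 140ab − 30b^2c − 30bc^2 + 70bc − 30b^2 − 30bc + 70b    [distributive law]
= −242ab + 220ac + 238a + 118bc − 34c^2 − 152c + 100b − 70 − 78abc − 138ac^2 + 18bc^2 + 48c^3 + 84a^2b + 84a^2c − 196a^2 + 60ab^2 − 30b^2c − 30b^2    [combine like terms]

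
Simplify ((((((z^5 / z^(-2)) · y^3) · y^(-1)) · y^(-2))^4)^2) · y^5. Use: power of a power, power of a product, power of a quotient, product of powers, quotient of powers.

((((((z^5 / z^(-2)) · y^3) · y^(-1)) · y^(-2))^4)^2) · y^5
= (((((z^5 / z^(-2)) · y^3) · y^(-1)) · y^(-2))^8) · y^5    [power of a power]
= (((((z^5 / z^(-2)) · y^3) · y^(-1))^8) · ((y^(-2))^8)) · y^5    [power of a product]
= (((((z^5 / z^(-2)) · y^3)^8) · ((y^(-1))^8)) · ((y^(-2))^8)) · y^5    [power of a product]
= (((((z^5 / z^(-2))^8) · ((y^3)^8)) · ((y^(-1))^8)) · ((y^(-2))^8)) · y^5    [power of a product]
= ((((((z^5)^8) / ((z^(-2))^8)) · ((y^3)^8)) · ((y^(-1))^8)) · ((y^(-2))^8)) · y^5    [power of a quotient]
= ((((z^40 / ((z^(-2))^8)) · ((y^3)^8)) · ((y^(-1))^8)) · ((y^(-2))^8)) · y^5    [power of a power]
= ((((z^40 / z^(-16)) · ((y^3)^8)) · ((y^(-1))^8)) · ((y^(-2))^8)) · y^5    [power of a power]
= (((z^56 · ((y^3)^8)) · ((y^(-1))^8)) · ((y^(-2))^8)) · y^5    [quotient of powers]
= (((z^56 · y^24) · ((y^(-1))^8)) · ((y^(-2))^8)) · y^5    [power of a power]
= (((z^56 · y^24) · y^(-8)) · ((y^(-2))^8)) · y^5    [power of a power]
= (((z^56 · y^24) · y^(-8)) · y^(-16)) · y^5    [power of a power]
= y^5z^56    [product of powers]

y^5z^56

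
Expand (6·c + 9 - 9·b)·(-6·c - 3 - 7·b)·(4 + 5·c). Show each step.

-504·c² - 180·c³ - 423·c - 132·b·c + 60·b·c² - 108 - 144·b + 252·b² + 315·b²·c

(6·c + 9 - 9·b)·(-6·c - 3 - 7·b)·(4 + 5·c)
= (-36·c² - 18·c - 42·b·c - 54·c - 27 - 63·b + 54·b·c + 27·b + 63·b²)·(4 + 5·c)    [distributive law]
= (-36·c² - 72·c + 12·b·c - 27 - 36·b + 63·b²)·(4 + 5·c)    [combine like terms]
= -144·c² - 180·c³ - 288·c - 360·c² + 48·b·c + 60·b·c² - 108 - 135·c - 144·b - 180·b·c + 252·b² + 315·b²·c    [distributive law]
= -504·c² - 180·c³ - 423·c - 132·b·c + 60·b·c² - 108 - 144·b + 252·b² + 315·b²·c    [combine like terms]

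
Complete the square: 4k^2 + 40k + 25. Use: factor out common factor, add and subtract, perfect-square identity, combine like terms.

4(k + 5)^2 − 75

4k^2 + 40k + 25
= 4(k^2 + 10k) + 25    [factor out 4 from the k-terms]
= 4(k^2 + 10k + 25 − 25) + 25    [add and subtract 25 inside the bracket]
= 4(k + 5)^2 − 100 + 25    [perfect-square identity]
= 4(k + 5)^2 − 75    [combine constants]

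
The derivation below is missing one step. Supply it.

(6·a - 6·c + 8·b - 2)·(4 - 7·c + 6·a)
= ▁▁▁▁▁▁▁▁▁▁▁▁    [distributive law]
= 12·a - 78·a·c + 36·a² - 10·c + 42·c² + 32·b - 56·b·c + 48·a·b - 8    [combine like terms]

By distributive law:

24·a - 42·a·c + 36·a² - 24·c + 42·c² - 36·a·c + 32·b - 56·b·c + 48·a·b - 8 + 14·c - 12·a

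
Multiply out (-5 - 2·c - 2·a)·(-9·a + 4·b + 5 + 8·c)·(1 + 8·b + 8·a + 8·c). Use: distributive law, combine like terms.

(-5 - 2·c - 2·a)·(-9·a + 4·b + 5 + 8·c)·(1 + 8·b + 8·a + 8·c)
= (45·a - 20·b - 25 - 40·c + 18·a·c - 8·b·c - 10·c - 16·c^2 + 18·a^2 - 8·a·b - 10·a - 16·a·c)·(1 + 8·b + 8·a + 8·c)    [distributive law]
= (35·a - 20·b - 25 - 50·c + 2·a·c - 8·b·c - 16·c^2 + 18·a^2 - 8·a·b)·(1 + 8·b + 8·a + 8·c)    [combine like terms]
= 35·a + 280·a·b + 280·a^2 + 280·a·c - 20·b - 160·b^2 - 160·a·b - 160·b·c - 25 - 200·b - 200·a - 200·c - 50·c - 400·b·c - 400·a·c - 400·c^2 + 2·a·c + 16·a·b·c + 16·a^2·c + 16·a·c^2 - 8·b·c - 64·b^2·c - 64·a·b·c - 64·b·c^2 - 16·c^2 - 128·b·c^2 - 128·a·c^2 - 128·c^3 + 18·a^2 + 144·a^2·b + 144·a^3 + 144·a^2·c - 8·a·b - 64·a·b^2 - 64·a^2·b - 64·a·b·c    [distributive law]
= -165·a + 112·a·b + 298·a^2 - 118·a·c - 220·b - 160·b^2 - 568·b·c - 25 - 250·c - 416·c^2 - 112·a·b·c + 160·a^2·c - 112·a·c^2 - 64·b^2·c - 192·b·c^2 - 128·c^3 + 80·a^2·b + 144·a^3 - 64·a·b^2    [combine like terms]

-165·a + 112·a·b + 298·a^2 - 118·a·c - 220·b - 160·b^2 - 568·b·c - 25 - 250·c - 416·c^2 - 112·a·b·c + 160·a^2·c - 112·a·c^2 - 64·b^2·c - 192·b·c^2 - 128·c^3 + 80·a^2·b + 144·a^3 - 64·a·b^2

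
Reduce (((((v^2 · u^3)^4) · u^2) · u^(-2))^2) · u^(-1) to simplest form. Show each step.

(((((v^2 · u^3)^4) · u^2) · u^(-2))^2) · u^(-1)
= (((((v^2 · u^3)^4) · u^2)^2) · ((u^(-2))^2)) · u^(-1)    [power of a product]
= (((((v^2 · u^3)^4)^2) · ((u^2)^2)) · ((u^(-2))^2)) · u^(-1)    [power of a product]
= ((((v^2 · u^3)^8) · ((u^2)^2)) · ((u^(-2))^2)) · u^(-1)    [power of a power]
= (((((v^2)^8) · ((u^3)^8)) · ((u^2)^2)) · ((u^(-2))^2)) · u^(-1)    [power of a product]
= (((v^16 · ((u^3)^8)) · ((u^2)^2)) · ((u^(-2))^2)) · u^(-1)    [power of a power]
= (((v^16 · u^24) · ((u^2)^2)) · ((u^(-2))^2)) · u^(-1)    [power of a power]
= (((v^16 · u^24) · u^4) · ((u^(-2))^2)) · u^(-1)    [power of a power]
= (((v^16 · u^24) · u^4) · u^(-4)) · u^(-1)    [power of a power]
= u^23v^16    [product of powers]

u^23v^16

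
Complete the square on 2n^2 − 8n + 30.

2n^2 − 8n + 30
= 2(n^2 − 4n) + 30    [factor out 2 from the n-terms]
= 2(n^2 − 4n + 4 − 4) + 30    [add and subtract 4 inside the bracket]
= 2(n − 2)^2 − 8 + 30    [perfect-square identity]
= 2(n − 2)^2 + 22    [combine constants]

2(n − 2)^2 + 22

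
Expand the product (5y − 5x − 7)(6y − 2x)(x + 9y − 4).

(5y − 5x − 7)(6y − 2x)(x + 9y − 4)
= (30y² − 10xy − 30xy + 10x² − 42y + 14x)(x + 9y − 4)    [distributive law]
= (30y² − 40xy + 10x² − 42y + 14x)(x + 9y − 4)    [combine like terms]
= 30xy² + 270y³ − 120y² − 40x²y − 360xy² + 160xy + 10x³ + 90x²y − 40x² − 42xy − 378y² + 168y + 14x² + 126xy − 56x    [distributive law]
= −330xy² + 270y³ − 498y² + 50x²y + 244xy + 10x³ − 26x² + 168y − 56x    [combine like terms]

−330xy² + 270y³ − 498y² + 50x²y + 244xy + 10x³ − 26x² + 168y − 56x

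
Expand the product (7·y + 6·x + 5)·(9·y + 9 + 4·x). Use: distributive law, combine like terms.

63·y² + 108·y + 82·x·y + 74·x + 24·x² + 45

(7·y + 6·x + 5)·(9·y + 9 + 4·x)
= 63·y² + 63·y + 28·x·y + 54·x·y + 54·x + 24·x² + 45·y + 45 + 20·x    [distributive law]
= 63·y² + 108·y + 82·x·y + 74·x + 24·x² + 45    [combine like terms]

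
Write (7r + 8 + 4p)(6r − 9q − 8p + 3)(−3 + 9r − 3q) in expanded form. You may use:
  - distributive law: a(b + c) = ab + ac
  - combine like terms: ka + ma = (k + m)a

495r^2 + 378r^3 − 693qr^2 − 666qr + 189q^2r − 372pr − 288pr^2 − 228pqr + 9r + 144q + 216q^2 + 156p + 264pq − 72 + 108pq^2 + 96p^2 − 288p^2r + 96p^2q

(7r + 8 + 4p)(6r − 9q − 8p + 3)(−3 + 9r − 3q)
= (42r^2 − 63qr − 56pr + 21r + 48r − 72q − 64p + 24 + 24pr − 36pq − 32p^2 + 12p)(−3 + 9r − 3q)    [distributive law]
= (42r^2 − 63qr − 32pr + 69r − 72q − 52p + 24 − 36pq − 32p^2)(−3 + 9r − 3q)    [combine like terms]
= −126r^2 + 378r^3 − 126qr^2 + 189qr − 567qr^2 + 189q^2r + 96pr − 288pr^2 + 96pqr − 207r + 621r^2 − 207qr + 216q − 648qr + 216q^2 + 156p − 468pr + 156pq − 72 + 216r − 72q + 108pq − 324pqr + 108pq^2 + 96p^2 − 288p^2r + 96p^2q    [distributive law]
= 495r^2 + 378r^3 − 693qr^2 − 666qr + 189q^2r − 372pr − 288pr^2 − 228pqr + 9r + 144q + 216q^2 + 156p + 264pq − 72 + 108pq^2 + 96p^2 − 288p^2r + 96p^2q    [combine like terms]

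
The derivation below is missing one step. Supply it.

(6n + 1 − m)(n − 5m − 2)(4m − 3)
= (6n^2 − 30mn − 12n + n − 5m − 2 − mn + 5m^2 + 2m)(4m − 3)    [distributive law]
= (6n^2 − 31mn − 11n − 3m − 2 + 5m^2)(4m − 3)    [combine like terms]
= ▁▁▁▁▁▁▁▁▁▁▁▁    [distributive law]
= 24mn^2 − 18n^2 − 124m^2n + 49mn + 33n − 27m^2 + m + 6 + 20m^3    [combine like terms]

By distributive law:

24mn^2 − 18n^2 − 124m^2n + 93mn − 44mn + 33n − 12m^2 + 9m − 8m + 6 + 20m^3 − 15m^2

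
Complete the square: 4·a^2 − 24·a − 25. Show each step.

4·a^2 − 24·a − 25
= 4(a^2 − 6·a) − 25    [factor out 4 from the a-terms]
= 4(a^2 − 6·a + 9 − 9) − 25    [add and subtract 9 inside the bracket]
= 4(a − 3)^2 − 36 − 25    [perfect-square identity]
= 4(a − 3)^2 − 61    [combine constants]

4(a − 3)^2 − 61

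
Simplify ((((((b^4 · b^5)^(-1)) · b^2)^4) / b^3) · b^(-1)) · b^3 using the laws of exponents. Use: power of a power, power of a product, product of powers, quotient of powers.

b^(-29)

((((((b^4 · b^5)^(-1)) · b^2)^4) / b^3) · b^(-1)) · b^3
= ((((((b^4 · b^5)^(-1))^4) · ((b^2)^4)) / b^3) · b^(-1)) · b^3    [power of a product]
= (((((b^4 · b^5)^(-4)) · ((b^2)^4)) / b^3) · b^(-1)) · b^3    [power of a power]
= ((((((b^4)^(-4)) · ((b^5)^(-4))) · ((b^2)^4)) / b^3) · b^(-1)) · b^3    [power of a product]
= ((((b^(-16) · ((b^5)^(-4))) · ((b^2)^4)) / b^3) · b^(-1)) · b^3    [power of a power]
= ((((b^(-16) · b^(-20)) · ((b^2)^4)) / b^3) · b^(-1)) · b^3    [power of a power]
= (((b^(-36) · ((b^2)^4)) / b^3) · b^(-1)) · b^3    [product of powers]
= (((b^(-36) · b^8) / b^3) · b^(-1)) · b^3    [power of a power]
= ((b^(-28) / b^3) · b^(-1)) · b^3    [product of powers]
= (b^(-31) · b^(-1)) · b^3    [quotient of powers]
= b^(-32) · b^3    [product of powers]
= b^(-29)    [product of powers]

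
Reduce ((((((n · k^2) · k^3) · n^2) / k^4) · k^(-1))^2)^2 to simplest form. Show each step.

n^12

((((((n · k^2) · k^3) · n^2) / k^4) · k^(-1))^2)^2
= (((((n · k^2) · k^3) · n^2) / k^4) · k^(-1))^4    [power of a power]
= (((((n · k^2) · k^3) · n^2) / k^4)^4) · ((k^(-1))^4)    [power of a product]
= (((((n · k^2) · k^3) · n^2)^4) / ((k^4)^4)) · ((k^(-1))^4)    [power of a quotient]
= (((((n · k^2) · k^3)^4) · ((n^2)^4)) / ((k^4)^4)) · ((k^(-1))^4)    [power of a product]
= (((((n · k^2)^4) · ((k^3)^4)) · ((n^2)^4)) / ((k^4)^4)) · ((k^(-1))^4)    [power of a product]
= (((((n^4) · ((k^2)^4)) · ((k^3)^4)) · ((n^2)^4)) / ((k^4)^4)) · ((k^(-1))^4)    [power of a product]
= ((((n^4 · k^8) · ((k^3)^4)) · ((n^2)^4)) / ((k^4)^4)) · ((k^(-1))^4)    [power of a power]
= ((((n^4 · k^8) · k^12) · ((n^2)^4)) / ((k^4)^4)) · ((k^(-1))^4)    [power of a power]
= ((((n^4 · k^8) · k^12) · n^8) / ((k^4)^4)) · ((k^(-1))^4)    [power of a power]
= ((((n^4 · k^8) · k^12) · n^8) / k^16) · ((k^(-1))^4)    [power of a power]
= ((((n^4 · k^8) · k^12) · n^8) / k^16) · k^(-4)    [power of a power]
= n^12    [quotient of powers; product of powers]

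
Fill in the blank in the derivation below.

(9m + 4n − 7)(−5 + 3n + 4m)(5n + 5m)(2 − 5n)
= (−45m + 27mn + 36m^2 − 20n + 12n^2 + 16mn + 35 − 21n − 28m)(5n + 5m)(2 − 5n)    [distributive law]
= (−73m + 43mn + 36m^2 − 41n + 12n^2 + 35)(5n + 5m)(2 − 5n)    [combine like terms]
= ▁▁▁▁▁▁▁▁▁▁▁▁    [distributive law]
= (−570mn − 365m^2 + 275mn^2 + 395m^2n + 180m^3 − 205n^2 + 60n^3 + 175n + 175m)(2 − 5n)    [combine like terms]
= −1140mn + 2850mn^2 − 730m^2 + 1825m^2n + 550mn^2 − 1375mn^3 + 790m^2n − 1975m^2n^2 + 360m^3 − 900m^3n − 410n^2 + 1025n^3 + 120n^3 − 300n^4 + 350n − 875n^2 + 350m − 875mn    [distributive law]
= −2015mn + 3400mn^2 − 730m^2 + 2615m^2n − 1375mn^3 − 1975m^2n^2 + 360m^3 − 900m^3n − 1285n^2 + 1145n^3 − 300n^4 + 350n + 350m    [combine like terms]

After distributive law, the bracketed line is:

(−365mn − 365m^2 + 215mn^2 + 215m^2n + 180m^2n + 180m^3 − 205n^2 − 205mn + 60n^3 + 60mn^2 + 175n + 175m)(2 − 5n)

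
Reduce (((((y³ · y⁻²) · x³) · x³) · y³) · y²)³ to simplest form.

x¹⁸y¹⁸

(((((y³ · y⁻²) · x³) · x³) · y³) · y²)³
= (((((y³ · y⁻²) · x³) · x³) · y³)³) · ((y²)³)    [power of a product]
= (((((y³ · y⁻²) · x³) · x³)³) · ((y³)³)) · ((y²)³)    [power of a product]
= (((((y³ · y⁻²) · x³)³) · ((x³)³)) · ((y³)³)) · ((y²)³)    [power of a product]
= (((((y³ · y⁻²)³) · ((x³)³)) · ((x³)³)) · ((y³)³)) · ((y²)³)    [power of a product]
= ((((((y³)³) · ((y⁻²)³)) · ((x³)³)) · ((x³)³)) · ((y³)³)) · ((y²)³)    [power of a product]
= ((((y⁹ · ((y⁻²)³)) · ((x³)³)) · ((x³)³)) · ((y³)³)) · ((y²)³)    [power of a power]
= ((((y⁹ · y⁻⁶) · ((x³)³)) · ((x³)³)) · ((y³)³)) · ((y²)³)    [power of a power]
= (((y³ · ((x³)³)) · ((x³)³)) · ((y³)³)) · ((y²)³)    [product of powers]
= (((y³ · x⁹) · ((x³)³)) · ((y³)³)) · ((y²)³)    [power of a power]
= (((y³ · x⁹) · x⁹) · ((y³)³)) · ((y²)³)    [power of a power]
= (((y³ · x⁹) · x⁹) · y⁹) · ((y²)³)    [power of a power]
= (((y³ · x⁹) · x⁹) · y⁹) · y⁶    [power of a power]
= x¹⁸y¹⁸    [product of powers]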